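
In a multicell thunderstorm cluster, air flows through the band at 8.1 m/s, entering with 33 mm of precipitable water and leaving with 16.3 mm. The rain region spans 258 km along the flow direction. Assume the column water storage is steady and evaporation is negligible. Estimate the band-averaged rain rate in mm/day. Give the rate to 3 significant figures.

Column moisture flux per unit crosswind length is F = V × PW.
Inflow: F_in = 8.1 × 33 = 267.3 mm·m/s
Outflow: F_out = 8.1 × 16.3 = 132.03 mm·m/s
Steady-state rate R = (F_in − F_out)/L = (267.3 − 132.03) / 258000 m = 5.243e-04 mm/s.
R = 5.243e-04 × 3600 × 24 = 45.3 mm/day.

R ≈ 45.3 mm/day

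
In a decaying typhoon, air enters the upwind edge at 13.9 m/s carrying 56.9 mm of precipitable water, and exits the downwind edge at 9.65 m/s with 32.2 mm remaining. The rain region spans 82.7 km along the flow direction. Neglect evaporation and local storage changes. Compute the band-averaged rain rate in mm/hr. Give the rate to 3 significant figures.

Column moisture flux per unit crosswind length is F = V × PW.
Inflow: F_in = 13.9 × 56.9 = 790.91 mm·m/s
Outflow: F_out = 9.65 × 32.2 = 310.73 mm·m/s
Steady-state rate R = (F_in − F_out)/L = (790.91 − 310.73) / 82700 m = 5.806e-03 mm/s.
R = 5.806e-03 × 3600 = 20.9 mm/hr.

R ≈ 20.9 mm/hr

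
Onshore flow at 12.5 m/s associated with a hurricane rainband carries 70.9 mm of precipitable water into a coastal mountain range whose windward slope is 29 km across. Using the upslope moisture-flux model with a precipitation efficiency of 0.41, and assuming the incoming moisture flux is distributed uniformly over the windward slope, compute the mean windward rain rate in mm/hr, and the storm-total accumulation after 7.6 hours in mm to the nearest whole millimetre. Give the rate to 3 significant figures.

Incoming column moisture flux per unit ridge length: F = V × PW = 12.5 × 70.9 = 886.25 mm·m/s.
Spread over the 29 km slope with efficiency ε = 0.41: R = ε·F/W = 0.41 × 886.25 / 29000 m = 1.253e-02 mm/s.
R = 1.253e-02 × 3600 = 45.1 mm/hr.
Over 7.6 h: total = 45.1 × 7.6 = 342.76 ≈ 343 mm.

R ≈ 45.1 mm/hr; total ≈ 343 mm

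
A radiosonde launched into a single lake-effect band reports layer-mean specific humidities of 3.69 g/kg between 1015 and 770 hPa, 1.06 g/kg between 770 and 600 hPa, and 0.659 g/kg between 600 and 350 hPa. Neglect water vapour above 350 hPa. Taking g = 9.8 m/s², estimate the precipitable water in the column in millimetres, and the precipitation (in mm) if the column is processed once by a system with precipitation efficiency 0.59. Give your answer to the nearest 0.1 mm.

PW ≈ 12.7 mm; precipitation ≈ 7.5 mm

Precipitable water is the column-integrated vapour mass per unit area: PW = (1/g) Σ q̄ Δp, with q in kg/kg and Δp in Pa (1 kg/m² of water = 1 mm).
Layer 1015–770 hPa: Δp = 245 hPa = 24500 Pa, q̄ = 0.00369 kg/kg → 0.00369 × 24500 / 9.8 = 9.22 mm
Layer 770–600 hPa: Δp = 170 hPa = 17000 Pa, q̄ = 0.00106 kg/kg → 0.00106 × 17000 / 9.8 = 1.84 mm
Layer 600–350 hPa: Δp = 250 hPa = 25000 Pa, q̄ = 0.000659 kg/kg → 0.000659 × 25000 / 9.8 = 1.68 mm
PW = 9.22 + 1.84 + 1.68 = 12.74 ≈ 12.7 mm.
Precipitation = ε × PW = 0.59 × 12.7 = 7.5 mm.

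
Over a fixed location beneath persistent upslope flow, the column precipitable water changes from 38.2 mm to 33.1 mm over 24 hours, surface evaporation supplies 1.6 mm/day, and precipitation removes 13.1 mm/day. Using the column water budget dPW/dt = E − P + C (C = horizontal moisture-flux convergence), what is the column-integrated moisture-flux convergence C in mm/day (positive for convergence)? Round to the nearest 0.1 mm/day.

C ≈ 6.4 mm/day

dPW/dt = (33.1 − 38.2) mm / (24/24 day) = -5.100 mm/day.
C = dPW/dt − E + P = (-5.100) − 1.6 + 13.1 = 6.4 mm/day.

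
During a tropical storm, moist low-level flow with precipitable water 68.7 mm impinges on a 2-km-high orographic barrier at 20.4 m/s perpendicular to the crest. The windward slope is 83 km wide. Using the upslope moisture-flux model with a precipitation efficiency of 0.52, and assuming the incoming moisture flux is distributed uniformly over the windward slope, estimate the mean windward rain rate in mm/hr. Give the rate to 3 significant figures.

Incoming column moisture flux per unit ridge length: F = V × PW = 20.4 × 68.7 = 1401.48 mm·m/s.
Spread over the 83 km slope with efficiency ε = 0.52: R = ε·F/W = 0.52 × 1401.48 / 83000 m = 8.780e-03 mm/s.
R = 8.780e-03 × 3600 = 31.6 mm/hr.

R ≈ 31.6 mm/hr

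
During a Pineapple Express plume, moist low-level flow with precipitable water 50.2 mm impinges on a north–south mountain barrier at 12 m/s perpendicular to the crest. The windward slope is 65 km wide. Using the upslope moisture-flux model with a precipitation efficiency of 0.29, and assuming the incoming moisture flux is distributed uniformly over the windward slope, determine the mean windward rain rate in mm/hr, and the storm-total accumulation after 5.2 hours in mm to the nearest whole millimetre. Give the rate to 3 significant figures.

R ≈ 9.68 mm/hr; total ≈ 50 mm

Incoming column moisture flux per unit ridge length: F = V × PW = 12 × 50.2 = 602.4 mm·m/s.
Spread over the 65 km slope with efficiency ε = 0.29: R = ε·F/W = 0.29 × 602.4 / 65000 m = 2.688e-03 mm/s.
R = 2.688e-03 × 3600 = 9.68 mm/hr.
Over 5.2 h: total = 9.68 × 5.2 = 50.336 ≈ 50 mm.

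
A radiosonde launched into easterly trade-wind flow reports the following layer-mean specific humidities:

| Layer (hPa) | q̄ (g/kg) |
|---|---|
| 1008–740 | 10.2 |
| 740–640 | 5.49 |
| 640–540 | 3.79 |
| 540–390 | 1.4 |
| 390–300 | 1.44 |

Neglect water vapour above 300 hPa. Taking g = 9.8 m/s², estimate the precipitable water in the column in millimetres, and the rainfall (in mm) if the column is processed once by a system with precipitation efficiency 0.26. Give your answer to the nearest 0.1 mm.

Precipitable water is the column-integrated vapour mass per unit area: PW = (1/g) Σ q̄ Δp, with q in kg/kg and Δp in Pa (1 kg/m² of water = 1 mm).
Layer 1008–740 hPa: Δp = 268 hPa = 26800 Pa, q̄ = 0.0102 kg/kg → 0.0102 × 26800 / 9.8 = 27.89 mm
Layer 740–640 hPa: Δp = 100 hPa = 10000 Pa, q̄ = 0.00549 kg/kg → 0.00549 × 10000 / 9.8 = 5.60 mm
Layer 640–540 hPa: Δp = 100 hPa = 10000 Pa, q̄ = 0.00379 kg/kg → 0.00379 × 10000 / 9.8 = 3.87 mm
Layer 540–390 hPa: Δp = 150 hPa = 15000 Pa, q̄ = 0.0014 kg/kg → 0.0014 × 15000 / 9.8 = 2.14 mm
Layer 390–300 hPa: Δp = 90 hPa = 9000 Pa, q̄ = 0.00144 kg/kg → 0.00144 × 9000 / 9.8 = 1.32 mm
PW = 27.89 + 5.60 + 3.87 + 2.14 + 1.32 = 40.82 ≈ 40.8 mm.
Rainfall = ε × PW = 0.26 × 40.8 = 10.6 mm.

PW ≈ 40.8 mm; rainfall ≈ 10.6 mm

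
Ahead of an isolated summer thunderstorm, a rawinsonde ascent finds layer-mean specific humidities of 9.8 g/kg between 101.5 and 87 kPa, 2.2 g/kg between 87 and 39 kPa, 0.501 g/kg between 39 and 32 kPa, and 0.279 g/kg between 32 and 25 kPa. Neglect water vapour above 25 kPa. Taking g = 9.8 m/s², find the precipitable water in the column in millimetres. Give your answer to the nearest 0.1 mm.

PW ≈ 25.8 mm

Precipitable water is the column-integrated vapour mass per unit area: PW = (1/g) Σ q̄ Δp, with q in kg/kg and Δp in Pa (1 kg/m² of water = 1 mm).
Layer 101.5–87 kPa: Δp = 145 hPa = 14500 Pa, q̄ = 0.0098 kg/kg → 0.0098 × 14500 / 9.8 = 14.50 mm
Layer 87–39 kPa: Δp = 480 hPa = 48000 Pa, q̄ = 0.0022 kg/kg → 0.0022 × 48000 / 9.8 = 10.78 mm
Layer 39–32 kPa: Δp = 70 hPa = 7000 Pa, q̄ = 0.000501 kg/kg → 0.000501 × 7000 / 9.8 = 0.36 mm
Layer 32–25 kPa: Δp = 70 hPa = 7000 Pa, q̄ = 0.000279 kg/kg → 0.000279 × 7000 / 9.8 = 0.20 mm
PW = 14.50 + 10.78 + 0.36 + 0.20 = 25.84 ≈ 25.8 mm.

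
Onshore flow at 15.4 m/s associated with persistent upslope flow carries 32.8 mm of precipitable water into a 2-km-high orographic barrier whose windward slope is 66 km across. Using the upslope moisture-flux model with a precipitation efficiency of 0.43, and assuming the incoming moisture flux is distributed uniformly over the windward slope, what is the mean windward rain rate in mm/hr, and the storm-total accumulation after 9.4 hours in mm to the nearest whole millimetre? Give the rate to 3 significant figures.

Incoming column moisture flux per unit ridge length: F = V × PW = 15.4 × 32.8 = 505.12 mm·m/s.
Spread over the 66 km slope with efficiency ε = 0.43: R = ε·F/W = 0.43 × 505.12 / 66000 m = 3.291e-03 mm/s.
R = 3.291e-03 × 3600 = 11.8 mm/hr.
Over 9.4 h: total = 11.8 × 9.4 = 110.92 ≈ 111 mm.

R ≈ 11.8 mm/hr; total ≈ 111 mm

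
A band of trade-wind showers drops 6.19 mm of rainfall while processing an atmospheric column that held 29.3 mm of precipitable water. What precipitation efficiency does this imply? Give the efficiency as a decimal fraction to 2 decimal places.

ε = rainfall / PW = 6.19 / 29.3 = 0.21.

ε ≈ 0.21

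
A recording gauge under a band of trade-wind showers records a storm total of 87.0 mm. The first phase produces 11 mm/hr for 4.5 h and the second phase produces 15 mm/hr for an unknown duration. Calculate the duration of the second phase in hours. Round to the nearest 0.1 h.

duration ≈ 2.5 h

Known phases: 11 × 4.5 = 49.5 mm.
Remaining depth = 87.0 − 49.5 = 37.5 mm.
Duration = 37.5 / 15 = 2.5 h.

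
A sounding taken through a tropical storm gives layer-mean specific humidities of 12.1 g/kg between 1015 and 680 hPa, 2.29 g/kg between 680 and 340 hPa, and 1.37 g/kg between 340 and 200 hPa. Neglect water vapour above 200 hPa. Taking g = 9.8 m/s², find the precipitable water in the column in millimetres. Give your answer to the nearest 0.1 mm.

Precipitable water is the column-integrated vapour mass per unit area: PW = (1/g) Σ q̄ Δp, with q in kg/kg and Δp in Pa (1 kg/m² of water = 1 mm).
Layer 1015–680 hPa: Δp = 335 hPa = 33500 Pa, q̄ = 0.0121 kg/kg → 0.0121 × 33500 / 9.8 = 41.36 mm
Layer 680–340 hPa: Δp = 340 hPa = 34000 Pa, q̄ = 0.00229 kg/kg → 0.00229 × 34000 / 9.8 = 7.94 mm
Layer 340–200 hPa: Δp = 140 hPa = 14000 Pa, q̄ = 0.00137 kg/kg → 0.00137 × 14000 / 9.8 = 1.96 mm
PW = 41.36 + 7.94 + 1.96 = 51.26 ≈ 51.3 mm.

PW ≈ 51.3 mm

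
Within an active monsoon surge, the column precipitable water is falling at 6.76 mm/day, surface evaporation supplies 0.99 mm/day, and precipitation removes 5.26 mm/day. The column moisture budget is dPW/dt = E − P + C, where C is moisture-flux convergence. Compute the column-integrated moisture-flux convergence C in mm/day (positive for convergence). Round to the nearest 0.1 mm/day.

dPW/dt = -6.76 mm/day.
C = dPW/dt − E + P = (-6.76) − 0.99 + 5.26 = -2.5 mm/day.

C ≈ -2.5 mm/day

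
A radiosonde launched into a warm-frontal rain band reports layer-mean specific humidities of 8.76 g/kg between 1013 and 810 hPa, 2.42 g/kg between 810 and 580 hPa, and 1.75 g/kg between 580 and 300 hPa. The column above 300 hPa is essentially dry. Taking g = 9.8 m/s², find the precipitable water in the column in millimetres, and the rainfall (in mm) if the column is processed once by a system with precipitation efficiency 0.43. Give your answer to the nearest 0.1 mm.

Precipitable water is the column-integrated vapour mass per unit area: PW = (1/g) Σ q̄ Δp, with q in kg/kg and Δp in Pa (1 kg/m² of water = 1 mm).
Layer 1013–810 hPa: Δp = 203 hPa = 20300 Pa, q̄ = 0.00876 kg/kg → 0.00876 × 20300 / 9.8 = 18.15 mm
Layer 810–580 hPa: Δp = 230 hPa = 23000 Pa, q̄ = 0.00242 kg/kg → 0.00242 × 23000 / 9.8 = 5.68 mm
Layer 580–300 hPa: Δp = 280 hPa = 28000 Pa, q̄ = 0.00175 kg/kg → 0.00175 × 28000 / 9.8 = 5.00 mm
PW = 18.15 + 5.68 + 5.00 = 28.83 ≈ 28.8 mm.
Rainfall = ε × PW = 0.43 × 28.8 = 12.4 mm.

PW ≈ 28.8 mm; rainfall ≈ 12.4 mm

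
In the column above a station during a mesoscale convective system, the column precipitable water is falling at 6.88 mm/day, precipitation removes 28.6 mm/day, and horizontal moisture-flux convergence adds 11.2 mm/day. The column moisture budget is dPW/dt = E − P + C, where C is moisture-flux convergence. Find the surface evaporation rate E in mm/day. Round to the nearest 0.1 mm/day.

dPW/dt = -6.88 mm/day.
E = dPW/dt + P − C = (-6.88) + 28.6 − (11.2) = 10.5 mm/day.

E ≈ 10.5 mm/day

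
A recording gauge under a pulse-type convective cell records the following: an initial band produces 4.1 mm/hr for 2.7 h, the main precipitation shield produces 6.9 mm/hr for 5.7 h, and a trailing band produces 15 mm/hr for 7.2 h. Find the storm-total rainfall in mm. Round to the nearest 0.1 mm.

total ≈ 158.4 mm

Total = Σ Rᵢ Δtᵢ = 4.1 × 2.7 + 6.9 × 5.7 + 15 × 7.2
      = 11.07 + 39.33 + 108 = 158.4 mm.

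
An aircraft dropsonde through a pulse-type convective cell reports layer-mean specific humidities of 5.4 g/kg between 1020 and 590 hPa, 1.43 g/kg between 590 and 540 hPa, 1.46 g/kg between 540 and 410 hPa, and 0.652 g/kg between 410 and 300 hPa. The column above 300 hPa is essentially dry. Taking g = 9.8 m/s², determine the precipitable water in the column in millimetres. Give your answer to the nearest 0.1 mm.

PW ≈ 27.1 mm

Precipitable water is the column-integrated vapour mass per unit area: PW = (1/g) Σ q̄ Δp, with q in kg/kg and Δp in Pa (1 kg/m² of water = 1 mm).
Layer 1020–590 hPa: Δp = 430 hPa = 43000 Pa, q̄ = 0.0054 kg/kg → 0.0054 × 43000 / 9.8 = 23.69 mm
Layer 590–540 hPa: Δp = 50 hPa = 5000 Pa, q̄ = 0.00143 kg/kg → 0.00143 × 5000 / 9.8 = 0.73 mm
Layer 540–410 hPa: Δp = 130 hPa = 13000 Pa, q̄ = 0.00146 kg/kg → 0.00146 × 13000 / 9.8 = 1.94 mm
Layer 410–300 hPa: Δp = 110 hPa = 11000 Pa, q̄ = 0.000652 kg/kg → 0.000652 × 11000 / 9.8 = 0.73 mm
PW = 23.69 + 0.73 + 1.94 + 0.73 = 27.09 ≈ 27.1 mm.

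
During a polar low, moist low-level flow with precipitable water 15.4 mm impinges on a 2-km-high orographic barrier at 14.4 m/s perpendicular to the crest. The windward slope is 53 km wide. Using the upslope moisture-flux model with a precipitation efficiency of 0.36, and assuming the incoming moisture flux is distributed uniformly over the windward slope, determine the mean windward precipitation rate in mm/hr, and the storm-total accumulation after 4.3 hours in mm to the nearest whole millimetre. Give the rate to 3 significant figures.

R ≈ 5.42 mm/hr; total ≈ 23 mm

Incoming column moisture flux per unit ridge length: F = V × PW = 14.4 × 15.4 = 221.76 mm·m/s.
Spread over the 53 km slope with efficiency ε = 0.36: R = ε·F/W = 0.36 × 221.76 / 53000 m = 1.506e-03 mm/s.
R = 1.506e-03 × 3600 = 5.42 mm/hr.
Over 4.3 h: total = 5.42 × 4.3 = 23.306 ≈ 23 mm.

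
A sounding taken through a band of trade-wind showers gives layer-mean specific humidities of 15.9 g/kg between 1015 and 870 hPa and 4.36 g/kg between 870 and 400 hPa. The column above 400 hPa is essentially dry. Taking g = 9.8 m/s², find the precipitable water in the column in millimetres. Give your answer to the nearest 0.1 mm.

PW ≈ 44.4 mm

Precipitable water is the column-integrated vapour mass per unit area: PW = (1/g) Σ q̄ Δp, with q in kg/kg and Δp in Pa (1 kg/m² of water = 1 mm).
Layer 1015–870 hPa: Δp = 145 hPa = 14500 Pa, q̄ = 0.0159 kg/kg → 0.0159 × 14500 / 9.8 = 23.53 mm
Layer 870–400 hPa: Δp = 470 hPa = 47000 Pa, q̄ = 0.00436 kg/kg → 0.00436 × 47000 / 9.8 = 20.91 mm
PW = 23.53 + 20.91 = 44.44 ≈ 44.4 mm.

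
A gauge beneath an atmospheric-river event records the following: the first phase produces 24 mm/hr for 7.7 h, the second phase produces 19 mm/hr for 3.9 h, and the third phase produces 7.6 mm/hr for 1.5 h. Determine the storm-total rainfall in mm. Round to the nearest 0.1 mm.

Total = Σ Rᵢ Δtᵢ = 24 × 7.7 + 19 × 3.9 + 7.6 × 1.5
      = 184.8 + 74.1 + 11.4 = 270.3 mm.

total ≈ 270.3 mm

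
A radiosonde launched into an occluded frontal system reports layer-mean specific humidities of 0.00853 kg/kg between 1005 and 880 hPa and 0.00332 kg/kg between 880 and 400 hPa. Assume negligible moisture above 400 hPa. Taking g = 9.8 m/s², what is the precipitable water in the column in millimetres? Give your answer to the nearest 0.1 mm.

Precipitable water is the column-integrated vapour mass per unit area: PW = (1/g) Σ q̄ Δp, with q in kg/kg and Δp in Pa (1 kg/m² of water = 1 mm).
Layer 1005–880 hPa: Δp = 125 hPa = 12500 Pa, q̄ = 0.00853 kg/kg → 0.00853 × 12500 / 9.8 = 10.88 mm
Layer 880–400 hPa: Δp = 480 hPa = 48000 Pa, q̄ = 0.00332 kg/kg → 0.00332 × 48000 / 9.8 = 16.26 mm
PW = 10.88 + 16.26 = 27.14 ≈ 27.1 mm.

PW ≈ 27.1 mm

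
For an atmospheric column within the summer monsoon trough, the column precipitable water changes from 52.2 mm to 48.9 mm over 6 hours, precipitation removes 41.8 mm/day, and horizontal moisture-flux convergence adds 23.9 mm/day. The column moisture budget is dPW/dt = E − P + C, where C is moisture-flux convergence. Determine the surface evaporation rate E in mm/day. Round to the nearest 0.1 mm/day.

E ≈ 4.7 mm/day

dPW/dt = (48.9 − 52.2) mm / (6/24 day) = -13.200 mm/day.
E = dPW/dt + P − C = (-13.200) + 41.8 − (23.9) = 4.7 mm/day.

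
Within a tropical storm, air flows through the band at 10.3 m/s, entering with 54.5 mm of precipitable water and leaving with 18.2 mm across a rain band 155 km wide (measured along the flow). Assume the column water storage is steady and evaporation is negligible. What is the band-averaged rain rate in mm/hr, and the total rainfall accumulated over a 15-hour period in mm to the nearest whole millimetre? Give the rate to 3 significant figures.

Column moisture flux per unit crosswind length is F = V × PW.
Inflow: F_in = 10.3 × 54.5 = 561.35 mm·m/s
Outflow: F_out = 10.3 × 18.2 = 187.46 mm·m/s
Steady-state rate R = (F_in − F_out)/L = (561.35 − 187.46) / 155000 m = 2.412e-03 mm/s.
R = 2.412e-03 × 3600 = 8.68 mm/hr.
Over 15 h: total = 8.68 × 15 = 130.2 ≈ 130 mm.

R ≈ 8.68 mm/hr; total ≈ 130 mm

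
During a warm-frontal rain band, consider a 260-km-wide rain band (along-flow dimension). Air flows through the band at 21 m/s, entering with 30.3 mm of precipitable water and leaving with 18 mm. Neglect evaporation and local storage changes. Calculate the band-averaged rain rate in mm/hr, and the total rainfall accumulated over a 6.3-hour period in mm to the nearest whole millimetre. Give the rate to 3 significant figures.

Column moisture flux per unit crosswind length is F = V × PW.
Inflow: F_in = 21 × 30.3 = 636.3 mm·m/s
Outflow: F_out = 21 × 18 = 378 mm·m/s
Steady-state rate R = (F_in − F_out)/L = (636.3 − 378) / 260000 m = 9.935e-04 mm/s.
R = 9.935e-04 × 3600 = 3.58 mm/hr.
Over 6.3 h: total = 3.58 × 6.3 = 22.554 ≈ 23 mm.

R ≈ 3.58 mm/hr; total ≈ 23 mm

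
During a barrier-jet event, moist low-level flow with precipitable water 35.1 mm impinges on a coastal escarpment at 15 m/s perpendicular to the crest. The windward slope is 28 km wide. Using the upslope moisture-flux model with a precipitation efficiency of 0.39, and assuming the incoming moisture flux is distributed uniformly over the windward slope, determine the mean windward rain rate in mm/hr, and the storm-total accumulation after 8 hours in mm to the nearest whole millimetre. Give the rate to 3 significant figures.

R ≈ 26.4 mm/hr; total ≈ 211 mm

Incoming column moisture flux per unit ridge length: F = V × PW = 15 × 35.1 = 526.5 mm·m/s.
Spread over the 28 km slope with efficiency ε = 0.39: R = ε·F/W = 0.39 × 526.5 / 28000 m = 7.333e-03 mm/s.
R = 7.333e-03 × 3600 = 26.4 mm/hr.
Over 8 h: total = 26.4 × 8 = 211.2 ≈ 211 mm.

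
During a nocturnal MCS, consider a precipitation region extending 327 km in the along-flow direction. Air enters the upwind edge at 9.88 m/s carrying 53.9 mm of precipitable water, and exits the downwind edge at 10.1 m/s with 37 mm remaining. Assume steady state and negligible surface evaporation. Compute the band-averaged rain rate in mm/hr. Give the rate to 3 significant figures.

Column moisture flux per unit crosswind length is F = V × PW.
Inflow: F_in = 9.88 × 53.9 = 532.532 mm·m/s
Outflow: F_out = 10.1 × 37 = 373.7 mm·m/s
Steady-state rate R = (F_in − F_out)/L = (532.532 − 373.7) / 327000 m = 4.857e-04 mm/s.
R = 4.857e-04 × 3600 = 1.75 mm/hr.

R ≈ 1.75 mm/hr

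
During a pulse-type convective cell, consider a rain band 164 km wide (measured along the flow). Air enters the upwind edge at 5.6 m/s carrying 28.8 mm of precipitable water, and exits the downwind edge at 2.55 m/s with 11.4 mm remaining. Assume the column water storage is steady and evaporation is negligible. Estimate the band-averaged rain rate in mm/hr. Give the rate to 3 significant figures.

Column moisture flux per unit crosswind length is F = V × PW.
Inflow: F_in = 5.6 × 28.8 = 161.28 mm·m/s
Outflow: F_out = 2.55 × 11.4 = 29.07 mm·m/s
Steady-state rate R = (F_in − F_out)/L = (161.28 − 29.07) / 164000 m = 8.062e-04 mm/s.
R = 8.062e-04 × 3600 = 2.90 mm/hr.

R ≈ 2.90 mm/hr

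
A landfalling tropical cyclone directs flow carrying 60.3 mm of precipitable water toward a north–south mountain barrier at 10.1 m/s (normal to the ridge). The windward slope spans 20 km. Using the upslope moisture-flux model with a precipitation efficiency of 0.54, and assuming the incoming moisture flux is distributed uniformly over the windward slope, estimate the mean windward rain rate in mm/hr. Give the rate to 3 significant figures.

Incoming column moisture flux per unit ridge length: F = V × PW = 10.1 × 60.3 = 609.03 mm·m/s.
Spread over the 20 km slope with efficiency ε = 0.54: R = ε·F/W = 0.54 × 609.03 / 20000 m = 1.644e-02 mm/s.
R = 1.644e-02 × 3600 = 59.2 mm/hr.

R ≈ 59.2 mm/hr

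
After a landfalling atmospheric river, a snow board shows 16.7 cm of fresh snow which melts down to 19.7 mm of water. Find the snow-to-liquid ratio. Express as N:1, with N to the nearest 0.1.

ratio ≈ 8.5

Ratio = snow depth / SWE = 167 mm / 19.7 mm = 8.5, i.e. 8.5:1.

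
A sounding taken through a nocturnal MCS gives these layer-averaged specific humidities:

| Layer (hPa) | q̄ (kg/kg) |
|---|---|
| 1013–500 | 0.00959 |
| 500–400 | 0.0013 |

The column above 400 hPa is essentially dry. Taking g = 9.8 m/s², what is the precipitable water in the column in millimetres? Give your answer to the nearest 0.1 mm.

Precipitable water is the column-integrated vapour mass per unit area: PW = (1/g) Σ q̄ Δp, with q in kg/kg and Δp in Pa (1 kg/m² of water = 1 mm).
Layer 1013–500 hPa: Δp = 513 hPa = 51300 Pa, q̄ = 0.00959 kg/kg → 0.00959 × 51300 / 9.8 = 50.20 mm
Layer 500–400 hPa: Δp = 100 hPa = 10000 Pa, q̄ = 0.0013 kg/kg → 0.0013 × 10000 / 9.8 = 1.33 mm
PW = 50.20 + 1.33 = 51.53 ≈ 51.5 mm.

PW ≈ 51.5 mm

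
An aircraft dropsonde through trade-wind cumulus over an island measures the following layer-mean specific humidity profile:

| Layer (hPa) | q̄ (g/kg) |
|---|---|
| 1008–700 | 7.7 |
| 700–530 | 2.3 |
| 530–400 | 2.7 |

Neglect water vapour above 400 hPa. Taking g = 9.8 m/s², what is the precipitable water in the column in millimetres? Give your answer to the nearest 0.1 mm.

PW ≈ 31.8 mm

Precipitable water is the column-integrated vapour mass per unit area: PW = (1/g) Σ q̄ Δp, with q in kg/kg and Δp in Pa (1 kg/m² of water = 1 mm).
Layer 1008–700 hPa: Δp = 308 hPa = 30800 Pa, q̄ = 0.0077 kg/kg → 0.0077 × 30800 / 9.8 = 24.20 mm
Layer 700–530 hPa: Δp = 170 hPa = 17000 Pa, q̄ = 0.0023 kg/kg → 0.0023 × 17000 / 9.8 = 3.99 mm
Layer 530–400 hPa: Δp = 130 hPa = 13000 Pa, q̄ = 0.0027 kg/kg → 0.0027 × 13000 / 9.8 = 3.58 mm
PW = 24.20 + 3.99 + 3.58 = 31.77 ≈ 31.8 mm.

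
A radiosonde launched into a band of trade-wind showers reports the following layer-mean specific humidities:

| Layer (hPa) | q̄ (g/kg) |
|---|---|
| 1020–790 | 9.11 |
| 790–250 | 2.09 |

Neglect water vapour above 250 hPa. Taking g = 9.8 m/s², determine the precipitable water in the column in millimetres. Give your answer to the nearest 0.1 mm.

PW ≈ 32.9 mm

Precipitable water is the column-integrated vapour mass per unit area: PW = (1/g) Σ q̄ Δp, with q in kg/kg and Δp in Pa (1 kg/m² of water = 1 mm).
Layer 1020–790 hPa: Δp = 230 hPa = 23000 Pa, q̄ = 0.00911 kg/kg → 0.00911 × 23000 / 9.8 = 21.38 mm
Layer 790–250 hPa: Δp = 540 hPa = 54000 Pa, q̄ = 0.00209 kg/kg → 0.00209 × 54000 / 9.8 = 11.52 mm
PW = 21.38 + 11.52 = 32.90 ≈ 32.9 mm.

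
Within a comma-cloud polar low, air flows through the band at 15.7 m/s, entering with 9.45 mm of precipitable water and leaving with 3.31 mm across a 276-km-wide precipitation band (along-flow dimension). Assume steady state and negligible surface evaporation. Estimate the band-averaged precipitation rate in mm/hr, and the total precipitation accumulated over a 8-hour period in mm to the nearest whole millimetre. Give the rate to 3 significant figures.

R ≈ 1.26 mm/hr; total ≈ 10 mm

Column moisture flux per unit crosswind length is F = V × PW.
Inflow: F_in = 15.7 × 9.45 = 148.365 mm·m/s
Outflow: F_out = 15.7 × 3.31 = 51.967 mm·m/s
Steady-state rate R = (F_in − F_out)/L = (148.365 − 51.967) / 276000 m = 3.493e-04 mm/s.
R = 3.493e-04 × 3600 = 1.26 mm/hr.
Over 8 h: total = 1.26 × 8 = 10.08 ≈ 10 mm.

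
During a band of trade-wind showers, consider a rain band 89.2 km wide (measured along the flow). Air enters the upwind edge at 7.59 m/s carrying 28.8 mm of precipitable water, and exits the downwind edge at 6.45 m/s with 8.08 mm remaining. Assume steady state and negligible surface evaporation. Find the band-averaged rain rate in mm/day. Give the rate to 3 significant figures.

R ≈ 161 mm/day

Column moisture flux per unit crosswind length is F = V × PW.
Inflow: F_in = 7.59 × 28.8 = 218.592 mm·m/s
Outflow: F_out = 6.45 × 8.08 = 52.116 mm·m/s
Steady-state rate R = (F_in − F_out)/L = (218.592 − 52.116) / 89200 m = 1.866e-03 mm/s.
R = 1.866e-03 × 3600 × 24 = 161 mm/day.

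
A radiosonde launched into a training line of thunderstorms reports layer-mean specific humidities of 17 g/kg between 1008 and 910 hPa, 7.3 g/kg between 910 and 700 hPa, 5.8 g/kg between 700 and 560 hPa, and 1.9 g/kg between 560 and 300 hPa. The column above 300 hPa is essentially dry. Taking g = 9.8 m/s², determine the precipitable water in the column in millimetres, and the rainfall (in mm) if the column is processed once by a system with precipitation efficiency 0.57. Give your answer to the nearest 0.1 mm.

PW ≈ 46.0 mm; rainfall ≈ 26.2 mm

Precipitable water is the column-integrated vapour mass per unit area: PW = (1/g) Σ q̄ Δp, with q in kg/kg and Δp in Pa (1 kg/m² of water = 1 mm).
Layer 1008–910 hPa: Δp = 98 hPa = 9800 Pa, q̄ = 0.017 kg/kg → 0.017 × 9800 / 9.8 = 17.00 mm
Layer 910–700 hPa: Δp = 210 hPa = 21000 Pa, q̄ = 0.0073 kg/kg → 0.0073 × 21000 / 9.8 = 15.64 mm
Layer 700–560 hPa: Δp = 140 hPa = 14000 Pa, q̄ = 0.0058 kg/kg → 0.0058 × 14000 / 9.8 = 8.29 mm
Layer 560–300 hPa: Δp = 260 hPa = 26000 Pa, q̄ = 0.0019 kg/kg → 0.0019 × 26000 / 9.8 = 5.04 mm
PW = 17.00 + 15.64 + 8.29 + 5.04 = 45.97 ≈ 46.0 mm.
Rainfall = ε × PW = 0.57 × 46.0 = 26.2 mm.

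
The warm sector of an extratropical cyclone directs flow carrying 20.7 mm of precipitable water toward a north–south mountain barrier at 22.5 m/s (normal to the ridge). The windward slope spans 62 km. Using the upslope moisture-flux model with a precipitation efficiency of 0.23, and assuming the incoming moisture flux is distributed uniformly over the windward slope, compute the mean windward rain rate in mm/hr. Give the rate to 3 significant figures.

R ≈ 6.22 mm/hr

Incoming column moisture flux per unit ridge length: F = V × PW = 22.5 × 20.7 = 465.75 mm·m/s.
Spread over the 62 km slope with efficiency ε = 0.23: R = ε·F/W = 0.23 × 465.75 / 62000 m = 1.728e-03 mm/s.
R = 1.728e-03 × 3600 = 6.22 mm/hr.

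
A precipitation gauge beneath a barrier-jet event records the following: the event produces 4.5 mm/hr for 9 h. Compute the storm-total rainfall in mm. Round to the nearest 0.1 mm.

Total = Σ Rᵢ Δtᵢ = 4.5 × 9
      = 40.5 = 40.5 mm.

total ≈ 40.5 mm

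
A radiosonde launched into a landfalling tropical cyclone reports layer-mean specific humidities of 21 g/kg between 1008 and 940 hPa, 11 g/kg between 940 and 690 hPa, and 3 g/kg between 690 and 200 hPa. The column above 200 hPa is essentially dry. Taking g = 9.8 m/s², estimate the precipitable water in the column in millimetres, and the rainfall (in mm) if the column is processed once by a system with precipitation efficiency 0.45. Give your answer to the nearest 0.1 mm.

PW ≈ 57.6 mm; rainfall ≈ 25.9 mm

Precipitable water is the column-integrated vapour mass per unit area: PW = (1/g) Σ q̄ Δp, with q in kg/kg and Δp in Pa (1 kg/m² of water = 1 mm).
Layer 1008–940 hPa: Δp = 68 hPa = 6800 Pa, q̄ = 0.021 kg/kg → 0.021 × 6800 / 9.8 = 14.57 mm
Layer 940–690 hPa: Δp = 250 hPa = 25000 Pa, q̄ = 0.011 kg/kg → 0.011 × 25000 / 9.8 = 28.06 mm
Layer 690–200 hPa: Δp = 490 hPa = 49000 Pa, q̄ = 0.003 kg/kg → 0.003 × 49000 / 9.8 = 15.00 mm
PW = 14.57 + 28.06 + 15.00 = 57.63 ≈ 57.6 mm.
Rainfall = ε × PW = 0.45 × 57.6 = 25.9 mm.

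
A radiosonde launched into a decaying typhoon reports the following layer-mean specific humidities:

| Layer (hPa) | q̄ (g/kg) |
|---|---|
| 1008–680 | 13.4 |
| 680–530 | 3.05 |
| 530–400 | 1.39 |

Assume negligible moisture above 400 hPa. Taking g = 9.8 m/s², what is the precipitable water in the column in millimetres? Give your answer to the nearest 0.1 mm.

PW ≈ 51.4 mm

Precipitable water is the column-integrated vapour mass per unit area: PW = (1/g) Σ q̄ Δp, with q in kg/kg and Δp in Pa (1 kg/m² of water = 1 mm).
Layer 1008–680 hPa: Δp = 328 hPa = 32800 Pa, q̄ = 0.0134 kg/kg → 0.0134 × 32800 / 9.8 = 44.85 mm
Layer 680–530 hPa: Δp = 150 hPa = 15000 Pa, q̄ = 0.00305 kg/kg → 0.00305 × 15000 / 9.8 = 4.67 mm
Layer 530–400 hPa: Δp = 130 hPa = 13000 Pa, q̄ = 0.00139 kg/kg → 0.00139 × 13000 / 9.8 = 1.84 mm
PW = 44.85 + 4.67 + 1.84 = 51.36 ≈ 51.4 mm.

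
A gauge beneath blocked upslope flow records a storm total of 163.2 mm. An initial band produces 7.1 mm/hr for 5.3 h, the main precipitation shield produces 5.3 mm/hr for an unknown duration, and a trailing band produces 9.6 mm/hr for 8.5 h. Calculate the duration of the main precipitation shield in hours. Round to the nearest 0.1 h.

duration ≈ 8.3 h

Known phases: 7.1 × 5.3 + 9.6 × 8.5 = 37.63 + 81.6 = 119.23 mm.
Remaining depth = 163.2 − 119.23 = 43.97 mm.
Duration = 43.97 / 5.3 = 8.3 h.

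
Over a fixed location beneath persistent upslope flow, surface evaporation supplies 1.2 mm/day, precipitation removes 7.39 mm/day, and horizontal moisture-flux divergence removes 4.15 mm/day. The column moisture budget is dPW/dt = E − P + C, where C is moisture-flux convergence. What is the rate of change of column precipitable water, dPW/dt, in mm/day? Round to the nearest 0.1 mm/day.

dPW/dt ≈ -10.3 mm/day

dPW/dt = E − P + C = 1.2 − 7.39 + (-4.15) = -10.3 mm/day.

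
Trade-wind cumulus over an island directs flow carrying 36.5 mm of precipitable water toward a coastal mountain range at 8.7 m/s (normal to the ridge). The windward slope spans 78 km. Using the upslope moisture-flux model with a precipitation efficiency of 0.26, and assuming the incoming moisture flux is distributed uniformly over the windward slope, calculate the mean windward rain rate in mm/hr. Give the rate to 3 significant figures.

R ≈ 3.81 mm/hr

Incoming column moisture flux per unit ridge length: F = V × PW = 8.7 × 36.5 = 317.55 mm·m/s.
Spread over the 78 km slope with efficiency ε = 0.26: R = ε·F/W = 0.26 × 317.55 / 78000 m = 1.058e-03 mm/s.
R = 1.058e-03 × 3600 = 3.81 mm/hr.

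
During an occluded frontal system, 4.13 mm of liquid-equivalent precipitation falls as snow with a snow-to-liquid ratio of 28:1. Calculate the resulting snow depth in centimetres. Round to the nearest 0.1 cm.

snow depth ≈ 11.6 cm

Snow depth = liquid × ratio = 4.13 mm × 28 = 115.64 mm = 11.6 cm.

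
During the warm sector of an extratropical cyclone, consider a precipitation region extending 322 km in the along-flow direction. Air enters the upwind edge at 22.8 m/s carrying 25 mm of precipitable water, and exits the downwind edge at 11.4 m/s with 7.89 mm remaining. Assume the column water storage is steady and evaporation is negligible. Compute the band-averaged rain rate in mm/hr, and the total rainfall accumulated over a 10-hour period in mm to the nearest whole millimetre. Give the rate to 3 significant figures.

Column moisture flux per unit crosswind length is F = V × PW.
Inflow: F_in = 22.8 × 25 = 570 mm·m/s
Outflow: F_out = 11.4 × 7.89 = 89.946 mm·m/s
Steady-state rate R = (F_in − F_out)/L = (570 − 89.946) / 322000 m = 1.491e-03 mm/s.
R = 1.491e-03 × 3600 = 5.37 mm/hr.
Over 10 h: total = 5.37 × 10 = 53.7 ≈ 54 mm.

R ≈ 5.37 mm/hr; total ≈ 54 mm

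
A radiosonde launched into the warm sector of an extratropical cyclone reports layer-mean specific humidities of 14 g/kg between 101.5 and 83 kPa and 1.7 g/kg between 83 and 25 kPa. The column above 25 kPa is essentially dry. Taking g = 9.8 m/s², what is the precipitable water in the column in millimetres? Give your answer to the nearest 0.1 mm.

PW ≈ 36.5 mm

Precipitable water is the column-integrated vapour mass per unit area: PW = (1/g) Σ q̄ Δp, with q in kg/kg and Δp in Pa (1 kg/m² of water = 1 mm).
Layer 101.5–83 kPa: Δp = 185 hPa = 18500 Pa, q̄ = 0.014 kg/kg → 0.014 × 18500 / 9.8 = 26.43 mm
Layer 83–25 kPa: Δp = 580 hPa = 58000 Pa, q̄ = 0.0017 kg/kg → 0.0017 × 58000 / 9.8 = 10.06 mm
PW = 26.43 + 10.06 = 36.49 ≈ 36.5 mm.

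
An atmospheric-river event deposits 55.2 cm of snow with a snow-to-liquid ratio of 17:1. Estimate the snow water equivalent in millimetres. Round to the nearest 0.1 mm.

SWE ≈ 32.5 mm

SWE = snow depth / ratio = 55.2 cm / 17 = 3.247 cm = 32.5 mm.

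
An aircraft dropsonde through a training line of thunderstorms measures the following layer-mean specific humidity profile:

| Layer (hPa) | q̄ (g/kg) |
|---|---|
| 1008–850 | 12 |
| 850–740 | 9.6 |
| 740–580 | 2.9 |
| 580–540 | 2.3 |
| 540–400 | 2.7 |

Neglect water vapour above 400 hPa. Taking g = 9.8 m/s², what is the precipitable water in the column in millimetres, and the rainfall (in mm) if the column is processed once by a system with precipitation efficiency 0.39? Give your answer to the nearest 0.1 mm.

Precipitable water is the column-integrated vapour mass per unit area: PW = (1/g) Σ q̄ Δp, with q in kg/kg and Δp in Pa (1 kg/m² of water = 1 mm).
Layer 1008–850 hPa: Δp = 158 hPa = 15800 Pa, q̄ = 0.012 kg/kg → 0.012 × 15800 / 9.8 = 19.35 mm
Layer 850–740 hPa: Δp = 110 hPa = 11000 Pa, q̄ = 0.0096 kg/kg → 0.0096 × 11000 / 9.8 = 10.78 mm
Layer 740–580 hPa: Δp = 160 hPa = 16000 Pa, q̄ = 0.0029 kg/kg → 0.0029 × 16000 / 9.8 = 4.73 mm
Layer 580–540 hPa: Δp = 40 hPa = 4000 Pa, q̄ = 0.0023 kg/kg → 0.0023 × 4000 / 9.8 = 0.94 mm
Layer 540–400 hPa: Δp = 140 hPa = 14000 Pa, q̄ = 0.0027 kg/kg → 0.0027 × 14000 / 9.8 = 3.86 mm
PW = 19.35 + 10.78 + 4.73 + 0.94 + 3.86 = 39.66 ≈ 39.7 mm.
Rainfall = ε × PW = 0.39 × 39.7 = 15.5 mm.

PW ≈ 39.7 mm; rainfall ≈ 15.5 mm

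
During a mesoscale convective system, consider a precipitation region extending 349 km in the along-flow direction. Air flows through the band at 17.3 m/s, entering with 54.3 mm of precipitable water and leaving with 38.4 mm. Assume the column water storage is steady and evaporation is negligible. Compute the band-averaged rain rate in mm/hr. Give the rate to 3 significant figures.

R ≈ 2.84 mm/hr

Column moisture flux per unit crosswind length is F = V × PW.
Inflow: F_in = 17.3 × 54.3 = 939.39 mm·m/s
Outflow: F_out = 17.3 × 38.4 = 664.32 mm·m/s
Steady-state rate R = (F_in − F_out)/L = (939.39 − 664.32) / 349000 m = 7.882e-04 mm/s.
R = 7.882e-04 × 3600 = 2.84 mm/hr.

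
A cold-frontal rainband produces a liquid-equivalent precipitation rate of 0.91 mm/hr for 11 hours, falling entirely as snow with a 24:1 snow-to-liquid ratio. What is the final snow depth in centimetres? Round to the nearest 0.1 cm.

Liquid-equivalent depth = 0.91 × 11 = 10.01 mm.
Snow depth = 10.01 mm × 24 = 240.24 mm = 24.0 cm.

snow depth ≈ 24.0 cm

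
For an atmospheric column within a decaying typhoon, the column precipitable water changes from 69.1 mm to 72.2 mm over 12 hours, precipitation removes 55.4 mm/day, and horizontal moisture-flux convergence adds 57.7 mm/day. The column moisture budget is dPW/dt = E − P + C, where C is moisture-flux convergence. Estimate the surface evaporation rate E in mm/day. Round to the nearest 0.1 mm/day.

dPW/dt = (72.2 − 69.1) mm / (12/24 day) = +6.200 mm/day.
E = dPW/dt + P − C = (+6.200) + 55.4 − (57.7) = 3.9 mm/day.

E ≈ 3.9 mm/day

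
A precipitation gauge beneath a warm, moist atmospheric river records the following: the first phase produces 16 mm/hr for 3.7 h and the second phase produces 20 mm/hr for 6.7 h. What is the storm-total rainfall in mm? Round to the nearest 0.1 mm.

Total = Σ Rᵢ Δtᵢ = 16 × 3.7 + 20 × 6.7
      = 59.2 + 134 = 193.2 mm.

total ≈ 193.2 mm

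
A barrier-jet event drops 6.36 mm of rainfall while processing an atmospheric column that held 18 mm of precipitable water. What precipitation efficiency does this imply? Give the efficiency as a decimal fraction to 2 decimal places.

ε = rainfall / PW = 6.36 / 18 = 0.35.

ε ≈ 0.35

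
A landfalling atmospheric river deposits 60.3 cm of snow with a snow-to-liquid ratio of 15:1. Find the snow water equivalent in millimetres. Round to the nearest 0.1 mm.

SWE = snow depth / ratio = 60.3 cm / 15 = 4.020 cm = 40.2 mm.

SWE ≈ 40.2 mm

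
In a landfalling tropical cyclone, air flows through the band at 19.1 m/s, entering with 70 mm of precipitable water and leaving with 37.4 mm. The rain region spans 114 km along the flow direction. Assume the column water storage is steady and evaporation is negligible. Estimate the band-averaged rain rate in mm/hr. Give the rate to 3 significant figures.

Column moisture flux per unit crosswind length is F = V × PW.
Inflow: F_in = 19.1 × 70 = 1337 mm·m/s
Outflow: F_out = 19.1 × 37.4 = 714.34 mm·m/s
Steady-state rate R = (F_in − F_out)/L = (1337 − 714.34) / 114000 m = 5.462e-03 mm/s.
R = 5.462e-03 × 3600 = 19.7 mm/hr.

R ≈ 19.7 mm/hr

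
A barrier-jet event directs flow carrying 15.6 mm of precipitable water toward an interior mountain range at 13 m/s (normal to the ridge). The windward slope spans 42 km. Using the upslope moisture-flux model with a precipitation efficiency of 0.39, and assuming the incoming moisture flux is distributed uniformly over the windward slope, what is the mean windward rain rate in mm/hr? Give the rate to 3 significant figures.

Incoming column moisture flux per unit ridge length: F = V × PW = 13 × 15.6 = 202.8 mm·m/s.
Spread over the 42 km slope with efficiency ε = 0.39: R = ε·F/W = 0.39 × 202.8 / 42000 m = 1.883e-03 mm/s.
R = 1.883e-03 × 3600 = 6.78 mm/hr.

R ≈ 6.78 mm/hr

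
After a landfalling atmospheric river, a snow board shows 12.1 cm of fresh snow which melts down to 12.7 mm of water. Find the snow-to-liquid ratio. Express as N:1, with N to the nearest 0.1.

ratio ≈ 9.5

Ratio = snow depth / SWE = 121 mm / 12.7 mm = 9.5, i.e. 9.5:1.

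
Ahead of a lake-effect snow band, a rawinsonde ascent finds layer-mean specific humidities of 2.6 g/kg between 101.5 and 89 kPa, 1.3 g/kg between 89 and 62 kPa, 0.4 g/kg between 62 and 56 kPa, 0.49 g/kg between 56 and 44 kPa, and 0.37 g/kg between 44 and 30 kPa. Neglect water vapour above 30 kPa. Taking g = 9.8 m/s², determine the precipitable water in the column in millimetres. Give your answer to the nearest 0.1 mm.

PW ≈ 8.3 mm

Precipitable water is the column-integrated vapour mass per unit area: PW = (1/g) Σ q̄ Δp, with q in kg/kg and Δp in Pa (1 kg/m² of water = 1 mm).
Layer 101.5–89 kPa: Δp = 125 hPa = 12500 Pa, q̄ = 0.0026 kg/kg → 0.0026 × 12500 / 9.8 = 3.32 mm
Layer 89–62 kPa: Δp = 270 hPa = 27000 Pa, q̄ = 0.0013 kg/kg → 0.0013 × 27000 / 9.8 = 3.58 mm
Layer 62–56 kPa: Δp = 60 hPa = 6000 Pa, q̄ = 0.0004 kg/kg → 0.0004 × 6000 / 9.8 = 0.24 mm
Layer 56–44 kPa: Δp = 120 hPa = 12000 Pa, q̄ = 0.00049 kg/kg → 0.00049 × 12000 / 9.8 = 0.60 mm
Layer 44–30 kPa: Δp = 140 hPa = 14000 Pa, q̄ = 0.00037 kg/kg → 0.00037 × 14000 / 9.8 = 0.53 mm
PW = 3.32 + 3.58 + 0.24 + 0.60 + 0.53 = 8.27 ≈ 8.3 mm.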